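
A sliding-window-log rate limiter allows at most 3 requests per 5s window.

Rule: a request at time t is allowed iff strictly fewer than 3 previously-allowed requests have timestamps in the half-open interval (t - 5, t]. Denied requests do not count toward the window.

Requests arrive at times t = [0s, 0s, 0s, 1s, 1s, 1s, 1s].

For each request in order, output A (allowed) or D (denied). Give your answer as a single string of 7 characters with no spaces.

Tracking allowed requests in the window:
  req#1 t=0s: ALLOW
  req#2 t=0s: ALLOW
  req#3 t=0s: ALLOW
  req#4 t=1s: DENY
  req#5 t=1s: DENY
  req#6 t=1s: DENY
  req#7 t=1s: DENY

Answer: AAADDDD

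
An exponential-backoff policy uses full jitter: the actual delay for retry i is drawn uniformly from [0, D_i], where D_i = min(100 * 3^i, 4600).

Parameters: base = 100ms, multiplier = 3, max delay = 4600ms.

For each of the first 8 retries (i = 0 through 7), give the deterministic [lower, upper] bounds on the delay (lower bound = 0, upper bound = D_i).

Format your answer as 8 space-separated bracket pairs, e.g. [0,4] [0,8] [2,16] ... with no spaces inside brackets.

Computing bounds per retry:
  i=0: D_i=min(100*3^0,4600)=100, bounds=[0,100]
  i=1: D_i=min(100*3^1,4600)=300, bounds=[0,300]
  i=2: D_i=min(100*3^2,4600)=900, bounds=[0,900]
  i=3: D_i=min(100*3^3,4600)=2700, bounds=[0,2700]
  i=4: D_i=min(100*3^4,4600)=4600, bounds=[0,4600]
  i=5: D_i=min(100*3^5,4600)=4600, bounds=[0,4600]
  i=6: D_i=min(100*3^6,4600)=4600, bounds=[0,4600]
  i=7: D_i=min(100*3^7,4600)=4600, bounds=[0,4600]

Answer: [0,100] [0,300] [0,900] [0,2700] [0,4600] [0,4600] [0,4600] [0,4600]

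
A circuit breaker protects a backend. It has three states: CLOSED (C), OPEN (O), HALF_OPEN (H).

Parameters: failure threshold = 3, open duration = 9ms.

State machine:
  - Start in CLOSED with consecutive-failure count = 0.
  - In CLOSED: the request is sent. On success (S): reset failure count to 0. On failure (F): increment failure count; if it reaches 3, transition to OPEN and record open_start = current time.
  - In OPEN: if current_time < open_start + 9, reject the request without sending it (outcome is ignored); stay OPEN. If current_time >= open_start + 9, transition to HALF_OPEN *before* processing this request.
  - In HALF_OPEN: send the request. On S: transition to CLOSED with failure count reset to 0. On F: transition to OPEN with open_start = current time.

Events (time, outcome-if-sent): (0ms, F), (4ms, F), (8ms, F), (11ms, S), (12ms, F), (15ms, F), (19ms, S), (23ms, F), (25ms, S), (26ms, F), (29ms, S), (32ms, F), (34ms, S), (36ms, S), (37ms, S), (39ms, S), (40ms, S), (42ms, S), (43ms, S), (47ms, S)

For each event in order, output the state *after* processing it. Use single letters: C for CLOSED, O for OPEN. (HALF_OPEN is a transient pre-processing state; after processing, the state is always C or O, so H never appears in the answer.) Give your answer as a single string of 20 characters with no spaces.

State after each event:
  event#1 t=0ms outcome=F: state=CLOSED
  event#2 t=4ms outcome=F: state=CLOSED
  event#3 t=8ms outcome=F: state=OPEN
  event#4 t=11ms outcome=S: state=OPEN
  event#5 t=12ms outcome=F: state=OPEN
  event#6 t=15ms outcome=F: state=OPEN
  event#7 t=19ms outcome=S: state=CLOSED
  event#8 t=23ms outcome=F: state=CLOSED
  event#9 t=25ms outcome=S: state=CLOSED
  event#10 t=26ms outcome=F: state=CLOSED
  event#11 t=29ms outcome=S: state=CLOSED
  event#12 t=32ms outcome=F: state=CLOSED
  event#13 t=34ms outcome=S: state=CLOSED
  event#14 t=36ms outcome=S: state=CLOSED
  event#15 t=37ms outcome=S: state=CLOSED
  event#16 t=39ms outcome=S: state=CLOSED
  event#17 t=40ms outcome=S: state=CLOSED
  event#18 t=42ms outcome=S: state=CLOSED
  event#19 t=43ms outcome=S: state=CLOSED
  event#20 t=47ms outcome=S: state=CLOSED

Answer: CCOOOOCCCCCCCCCCCCCC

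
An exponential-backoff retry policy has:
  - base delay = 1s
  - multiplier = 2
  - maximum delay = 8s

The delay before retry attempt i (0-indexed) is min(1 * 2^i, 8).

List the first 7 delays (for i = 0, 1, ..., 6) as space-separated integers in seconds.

Computing each delay:
  i=0: min(1*2^0, 8) = 1
  i=1: min(1*2^1, 8) = 2
  i=2: min(1*2^2, 8) = 4
  i=3: min(1*2^3, 8) = 8
  i=4: min(1*2^4, 8) = 8
  i=5: min(1*2^5, 8) = 8
  i=6: min(1*2^6, 8) = 8

Answer: 1 2 4 8 8 8 8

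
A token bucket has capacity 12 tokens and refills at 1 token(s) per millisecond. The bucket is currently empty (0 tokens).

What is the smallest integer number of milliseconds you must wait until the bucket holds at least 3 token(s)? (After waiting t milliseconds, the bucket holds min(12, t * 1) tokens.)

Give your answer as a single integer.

Need t * 1 >= 3, so t >= 3/1.
Smallest integer t = ceil(3/1) = 3.

Answer: 3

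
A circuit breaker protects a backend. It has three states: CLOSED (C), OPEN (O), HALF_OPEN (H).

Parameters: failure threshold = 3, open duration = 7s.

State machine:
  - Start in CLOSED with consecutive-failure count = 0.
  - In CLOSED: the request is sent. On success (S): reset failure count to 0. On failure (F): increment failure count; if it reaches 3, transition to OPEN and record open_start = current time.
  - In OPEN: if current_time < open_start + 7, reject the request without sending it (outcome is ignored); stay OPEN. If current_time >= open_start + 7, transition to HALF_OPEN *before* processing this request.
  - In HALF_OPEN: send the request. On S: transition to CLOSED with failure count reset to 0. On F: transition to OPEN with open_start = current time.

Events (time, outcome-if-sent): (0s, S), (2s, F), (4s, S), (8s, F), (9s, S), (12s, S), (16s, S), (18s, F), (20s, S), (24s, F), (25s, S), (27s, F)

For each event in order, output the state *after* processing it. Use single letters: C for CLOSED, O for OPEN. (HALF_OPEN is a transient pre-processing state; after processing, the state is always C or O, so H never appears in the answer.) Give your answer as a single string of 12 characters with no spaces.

State after each event:
  event#1 t=0s outcome=S: state=CLOSED
  event#2 t=2s outcome=F: state=CLOSED
  event#3 t=4s outcome=S: state=CLOSED
  event#4 t=8s outcome=F: state=CLOSED
  event#5 t=9s outcome=S: state=CLOSED
  event#6 t=12s outcome=S: state=CLOSED
  event#7 t=16s outcome=S: state=CLOSED
  event#8 t=18s outcome=F: state=CLOSED
  event#9 t=20s outcome=S: state=CLOSED
  event#10 t=24s outcome=F: state=CLOSED
  event#11 t=25s outcome=S: state=CLOSED
  event#12 t=27s outcome=F: state=CLOSED

Answer: CCCCCCCCCCCC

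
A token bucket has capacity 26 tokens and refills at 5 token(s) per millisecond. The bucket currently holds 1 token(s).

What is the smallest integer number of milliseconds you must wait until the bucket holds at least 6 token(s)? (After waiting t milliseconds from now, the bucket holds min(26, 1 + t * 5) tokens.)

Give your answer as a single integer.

Need 1 + t * 5 >= 6, so t >= 5/5.
Smallest integer t = ceil(5/5) = 1.

Answer: 1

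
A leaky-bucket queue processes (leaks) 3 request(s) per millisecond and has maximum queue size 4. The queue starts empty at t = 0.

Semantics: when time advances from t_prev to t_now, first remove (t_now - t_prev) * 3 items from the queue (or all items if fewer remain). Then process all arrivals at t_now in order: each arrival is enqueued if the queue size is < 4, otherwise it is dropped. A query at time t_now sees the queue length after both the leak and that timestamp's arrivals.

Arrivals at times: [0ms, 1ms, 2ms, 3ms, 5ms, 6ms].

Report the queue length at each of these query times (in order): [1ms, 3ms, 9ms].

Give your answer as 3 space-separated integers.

Answer: 1 1 0

Derivation:
Queue lengths at query times:
  query t=1ms: backlog = 1
  query t=3ms: backlog = 1
  query t=9ms: backlog = 0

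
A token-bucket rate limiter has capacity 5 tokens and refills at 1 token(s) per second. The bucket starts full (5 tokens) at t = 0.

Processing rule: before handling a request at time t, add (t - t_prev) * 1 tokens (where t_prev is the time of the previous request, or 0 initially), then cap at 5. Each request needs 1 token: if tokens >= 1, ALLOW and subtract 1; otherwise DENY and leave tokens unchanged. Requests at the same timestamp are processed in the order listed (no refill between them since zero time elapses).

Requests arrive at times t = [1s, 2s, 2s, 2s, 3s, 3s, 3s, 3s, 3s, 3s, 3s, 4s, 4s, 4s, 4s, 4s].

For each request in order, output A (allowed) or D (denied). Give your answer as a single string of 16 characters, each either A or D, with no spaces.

Answer: AAAAAAADDDDADDDD

Derivation:
Simulating step by step:
  req#1 t=1s: ALLOW
  req#2 t=2s: ALLOW
  req#3 t=2s: ALLOW
  req#4 t=2s: ALLOW
  req#5 t=3s: ALLOW
  req#6 t=3s: ALLOW
  req#7 t=3s: ALLOW
  req#8 t=3s: DENY
  req#9 t=3s: DENY
  req#10 t=3s: DENY
  req#11 t=3s: DENY
  req#12 t=4s: ALLOW
  req#13 t=4s: DENY
  req#14 t=4s: DENY
  req#15 t=4s: DENY
  req#16 t=4s: DENY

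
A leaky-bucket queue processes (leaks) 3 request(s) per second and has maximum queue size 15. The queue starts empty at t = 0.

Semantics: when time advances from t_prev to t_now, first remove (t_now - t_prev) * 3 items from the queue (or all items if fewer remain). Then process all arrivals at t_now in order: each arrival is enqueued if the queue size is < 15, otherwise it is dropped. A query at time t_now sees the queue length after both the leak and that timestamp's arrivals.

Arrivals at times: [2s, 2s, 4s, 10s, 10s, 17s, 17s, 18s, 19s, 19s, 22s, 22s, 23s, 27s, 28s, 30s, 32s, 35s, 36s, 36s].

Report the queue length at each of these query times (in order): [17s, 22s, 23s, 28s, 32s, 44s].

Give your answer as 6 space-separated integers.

Answer: 2 2 1 1 1 0

Derivation:
Queue lengths at query times:
  query t=17s: backlog = 2
  query t=22s: backlog = 2
  query t=23s: backlog = 1
  query t=28s: backlog = 1
  query t=32s: backlog = 1
  query t=44s: backlog = 0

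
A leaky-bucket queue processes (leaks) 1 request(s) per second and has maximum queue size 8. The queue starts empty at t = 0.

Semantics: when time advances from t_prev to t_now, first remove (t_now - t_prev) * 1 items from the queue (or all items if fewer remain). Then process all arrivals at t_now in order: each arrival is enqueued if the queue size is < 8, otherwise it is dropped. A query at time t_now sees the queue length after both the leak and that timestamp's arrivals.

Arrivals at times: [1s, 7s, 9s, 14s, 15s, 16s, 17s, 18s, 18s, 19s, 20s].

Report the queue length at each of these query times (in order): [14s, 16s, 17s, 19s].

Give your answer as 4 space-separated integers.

Answer: 1 1 1 2

Derivation:
Queue lengths at query times:
  query t=14s: backlog = 1
  query t=16s: backlog = 1
  query t=17s: backlog = 1
  query t=19s: backlog = 2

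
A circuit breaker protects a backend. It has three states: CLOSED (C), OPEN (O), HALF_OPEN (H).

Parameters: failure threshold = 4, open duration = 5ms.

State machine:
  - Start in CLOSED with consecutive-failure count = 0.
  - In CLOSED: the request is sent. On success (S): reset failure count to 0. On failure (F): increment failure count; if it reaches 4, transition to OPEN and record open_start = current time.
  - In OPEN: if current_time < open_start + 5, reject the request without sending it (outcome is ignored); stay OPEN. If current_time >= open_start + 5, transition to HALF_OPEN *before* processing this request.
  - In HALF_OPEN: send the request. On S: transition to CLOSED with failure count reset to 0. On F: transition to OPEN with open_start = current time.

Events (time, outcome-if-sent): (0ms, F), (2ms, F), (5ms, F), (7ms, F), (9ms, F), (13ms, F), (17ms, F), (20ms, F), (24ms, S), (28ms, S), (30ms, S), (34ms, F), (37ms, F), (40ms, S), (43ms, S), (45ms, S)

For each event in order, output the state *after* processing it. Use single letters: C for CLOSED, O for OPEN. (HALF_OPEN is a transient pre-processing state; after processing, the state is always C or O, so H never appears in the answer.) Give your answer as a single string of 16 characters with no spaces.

Answer: CCCOOOOOOCCCCCCC

Derivation:
State after each event:
  event#1 t=0ms outcome=F: state=CLOSED
  event#2 t=2ms outcome=F: state=CLOSED
  event#3 t=5ms outcome=F: state=CLOSED
  event#4 t=7ms outcome=F: state=OPEN
  event#5 t=9ms outcome=F: state=OPEN
  event#6 t=13ms outcome=F: state=OPEN
  event#7 t=17ms outcome=F: state=OPEN
  event#8 t=20ms outcome=F: state=OPEN
  event#9 t=24ms outcome=S: state=OPEN
  event#10 t=28ms outcome=S: state=CLOSED
  event#11 t=30ms outcome=S: state=CLOSED
  event#12 t=34ms outcome=F: state=CLOSED
  event#13 t=37ms outcome=F: state=CLOSED
  event#14 t=40ms outcome=S: state=CLOSED
  event#15 t=43ms outcome=S: state=CLOSED
  event#16 t=45ms outcome=S: state=CLOSED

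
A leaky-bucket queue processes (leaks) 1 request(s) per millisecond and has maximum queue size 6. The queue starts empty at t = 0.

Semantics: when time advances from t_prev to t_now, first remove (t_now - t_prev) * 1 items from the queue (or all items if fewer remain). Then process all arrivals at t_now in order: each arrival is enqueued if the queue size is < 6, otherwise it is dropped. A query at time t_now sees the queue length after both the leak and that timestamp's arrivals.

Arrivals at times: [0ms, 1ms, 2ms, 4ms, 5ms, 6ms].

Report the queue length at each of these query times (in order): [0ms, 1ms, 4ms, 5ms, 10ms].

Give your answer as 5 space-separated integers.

Answer: 1 1 1 1 0

Derivation:
Queue lengths at query times:
  query t=0ms: backlog = 1
  query t=1ms: backlog = 1
  query t=4ms: backlog = 1
  query t=5ms: backlog = 1
  query t=10ms: backlog = 0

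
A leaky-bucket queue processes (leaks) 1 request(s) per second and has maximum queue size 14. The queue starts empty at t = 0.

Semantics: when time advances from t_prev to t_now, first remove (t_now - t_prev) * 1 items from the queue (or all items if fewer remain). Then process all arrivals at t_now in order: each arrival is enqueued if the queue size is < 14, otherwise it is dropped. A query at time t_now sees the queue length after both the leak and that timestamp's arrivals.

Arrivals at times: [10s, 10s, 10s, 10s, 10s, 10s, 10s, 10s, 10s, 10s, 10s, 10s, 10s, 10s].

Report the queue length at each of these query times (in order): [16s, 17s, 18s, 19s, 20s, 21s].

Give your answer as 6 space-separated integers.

Answer: 8 7 6 5 4 3

Derivation:
Queue lengths at query times:
  query t=16s: backlog = 8
  query t=17s: backlog = 7
  query t=18s: backlog = 6
  query t=19s: backlog = 5
  query t=20s: backlog = 4
  query t=21s: backlog = 3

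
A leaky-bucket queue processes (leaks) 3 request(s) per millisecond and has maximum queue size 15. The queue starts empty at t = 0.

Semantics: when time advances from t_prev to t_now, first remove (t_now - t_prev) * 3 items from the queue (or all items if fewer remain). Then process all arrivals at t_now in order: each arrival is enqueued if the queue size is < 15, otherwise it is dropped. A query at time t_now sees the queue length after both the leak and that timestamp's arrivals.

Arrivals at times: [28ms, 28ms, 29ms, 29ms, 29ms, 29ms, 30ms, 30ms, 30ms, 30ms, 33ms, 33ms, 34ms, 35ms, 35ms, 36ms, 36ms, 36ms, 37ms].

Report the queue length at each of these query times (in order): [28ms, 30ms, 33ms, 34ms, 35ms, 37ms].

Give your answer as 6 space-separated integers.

Queue lengths at query times:
  query t=28ms: backlog = 2
  query t=30ms: backlog = 5
  query t=33ms: backlog = 2
  query t=34ms: backlog = 1
  query t=35ms: backlog = 2
  query t=37ms: backlog = 1

Answer: 2 5 2 1 2 1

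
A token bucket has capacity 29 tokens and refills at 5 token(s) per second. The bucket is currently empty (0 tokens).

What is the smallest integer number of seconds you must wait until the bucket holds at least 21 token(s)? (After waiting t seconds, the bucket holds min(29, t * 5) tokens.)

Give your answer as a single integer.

Answer: 5

Derivation:
Need t * 5 >= 21, so t >= 21/5.
Smallest integer t = ceil(21/5) = 5.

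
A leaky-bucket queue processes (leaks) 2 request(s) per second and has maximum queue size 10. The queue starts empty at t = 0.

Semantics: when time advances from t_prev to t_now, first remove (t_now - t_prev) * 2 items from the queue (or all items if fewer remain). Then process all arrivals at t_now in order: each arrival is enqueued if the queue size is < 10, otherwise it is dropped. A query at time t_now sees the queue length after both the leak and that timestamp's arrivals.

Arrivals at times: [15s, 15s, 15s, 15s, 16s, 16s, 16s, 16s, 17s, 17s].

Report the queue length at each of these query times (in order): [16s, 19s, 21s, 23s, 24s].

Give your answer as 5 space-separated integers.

Queue lengths at query times:
  query t=16s: backlog = 6
  query t=19s: backlog = 2
  query t=21s: backlog = 0
  query t=23s: backlog = 0
  query t=24s: backlog = 0

Answer: 6 2 0 0 0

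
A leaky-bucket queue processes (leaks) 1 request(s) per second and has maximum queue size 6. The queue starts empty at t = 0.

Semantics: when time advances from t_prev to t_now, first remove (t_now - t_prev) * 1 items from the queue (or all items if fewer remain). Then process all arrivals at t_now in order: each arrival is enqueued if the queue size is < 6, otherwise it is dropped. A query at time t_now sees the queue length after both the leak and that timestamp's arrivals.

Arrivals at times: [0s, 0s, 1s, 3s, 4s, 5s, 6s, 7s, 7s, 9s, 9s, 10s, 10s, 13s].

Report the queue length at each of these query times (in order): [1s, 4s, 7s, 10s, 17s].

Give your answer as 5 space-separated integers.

Answer: 2 1 2 3 0

Derivation:
Queue lengths at query times:
  query t=1s: backlog = 2
  query t=4s: backlog = 1
  query t=7s: backlog = 2
  query t=10s: backlog = 3
  query t=17s: backlog = 0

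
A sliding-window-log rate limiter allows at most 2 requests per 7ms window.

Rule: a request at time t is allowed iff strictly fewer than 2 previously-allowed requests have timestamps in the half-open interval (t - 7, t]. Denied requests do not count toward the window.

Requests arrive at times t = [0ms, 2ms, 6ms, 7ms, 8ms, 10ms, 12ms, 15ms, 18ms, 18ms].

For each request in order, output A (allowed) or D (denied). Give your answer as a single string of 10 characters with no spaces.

Answer: AADADADAAD

Derivation:
Tracking allowed requests in the window:
  req#1 t=0ms: ALLOW
  req#2 t=2ms: ALLOW
  req#3 t=6ms: DENY
  req#4 t=7ms: ALLOW
  req#5 t=8ms: DENY
  req#6 t=10ms: ALLOW
  req#7 t=12ms: DENY
  req#8 t=15ms: ALLOW
  req#9 t=18ms: ALLOW
  req#10 t=18ms: DENY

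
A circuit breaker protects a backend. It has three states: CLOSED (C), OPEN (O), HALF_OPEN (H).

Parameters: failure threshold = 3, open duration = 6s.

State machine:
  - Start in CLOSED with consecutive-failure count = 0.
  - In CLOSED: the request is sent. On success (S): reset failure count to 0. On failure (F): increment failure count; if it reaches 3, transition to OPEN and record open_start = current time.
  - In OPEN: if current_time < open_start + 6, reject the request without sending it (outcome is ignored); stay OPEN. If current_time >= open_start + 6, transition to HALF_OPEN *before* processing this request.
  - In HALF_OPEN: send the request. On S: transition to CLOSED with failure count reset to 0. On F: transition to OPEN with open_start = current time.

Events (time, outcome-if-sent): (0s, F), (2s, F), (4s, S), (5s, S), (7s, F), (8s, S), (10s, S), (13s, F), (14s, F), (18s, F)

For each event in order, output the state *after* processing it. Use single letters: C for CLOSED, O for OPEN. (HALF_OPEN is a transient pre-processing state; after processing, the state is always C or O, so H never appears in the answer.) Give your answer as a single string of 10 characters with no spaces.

State after each event:
  event#1 t=0s outcome=F: state=CLOSED
  event#2 t=2s outcome=F: state=CLOSED
  event#3 t=4s outcome=S: state=CLOSED
  event#4 t=5s outcome=S: state=CLOSED
  event#5 t=7s outcome=F: state=CLOSED
  event#6 t=8s outcome=S: state=CLOSED
  event#7 t=10s outcome=S: state=CLOSED
  event#8 t=13s outcome=F: state=CLOSED
  event#9 t=14s outcome=F: state=CLOSED
  event#10 t=18s outcome=F: state=OPEN

Answer: CCCCCCCCCO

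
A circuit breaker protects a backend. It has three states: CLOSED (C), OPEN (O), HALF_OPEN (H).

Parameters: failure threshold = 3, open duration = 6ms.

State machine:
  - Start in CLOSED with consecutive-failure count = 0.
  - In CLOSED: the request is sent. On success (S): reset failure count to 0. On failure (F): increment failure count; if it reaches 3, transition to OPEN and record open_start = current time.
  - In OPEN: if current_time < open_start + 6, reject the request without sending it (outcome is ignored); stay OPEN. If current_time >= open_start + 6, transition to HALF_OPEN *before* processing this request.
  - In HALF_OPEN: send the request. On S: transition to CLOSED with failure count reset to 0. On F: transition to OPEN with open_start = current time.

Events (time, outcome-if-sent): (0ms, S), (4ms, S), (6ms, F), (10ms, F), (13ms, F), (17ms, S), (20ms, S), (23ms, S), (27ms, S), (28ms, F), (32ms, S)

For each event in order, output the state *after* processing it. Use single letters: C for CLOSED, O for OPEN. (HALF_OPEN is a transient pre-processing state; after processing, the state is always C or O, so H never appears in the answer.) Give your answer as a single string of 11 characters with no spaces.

Answer: CCCCOOCCCCC

Derivation:
State after each event:
  event#1 t=0ms outcome=S: state=CLOSED
  event#2 t=4ms outcome=S: state=CLOSED
  event#3 t=6ms outcome=F: state=CLOSED
  event#4 t=10ms outcome=F: state=CLOSED
  event#5 t=13ms outcome=F: state=OPEN
  event#6 t=17ms outcome=S: state=OPEN
  event#7 t=20ms outcome=S: state=CLOSED
  event#8 t=23ms outcome=S: state=CLOSED
  event#9 t=27ms outcome=S: state=CLOSED
  event#10 t=28ms outcome=F: state=CLOSED
  event#11 t=32ms outcome=S: state=CLOSED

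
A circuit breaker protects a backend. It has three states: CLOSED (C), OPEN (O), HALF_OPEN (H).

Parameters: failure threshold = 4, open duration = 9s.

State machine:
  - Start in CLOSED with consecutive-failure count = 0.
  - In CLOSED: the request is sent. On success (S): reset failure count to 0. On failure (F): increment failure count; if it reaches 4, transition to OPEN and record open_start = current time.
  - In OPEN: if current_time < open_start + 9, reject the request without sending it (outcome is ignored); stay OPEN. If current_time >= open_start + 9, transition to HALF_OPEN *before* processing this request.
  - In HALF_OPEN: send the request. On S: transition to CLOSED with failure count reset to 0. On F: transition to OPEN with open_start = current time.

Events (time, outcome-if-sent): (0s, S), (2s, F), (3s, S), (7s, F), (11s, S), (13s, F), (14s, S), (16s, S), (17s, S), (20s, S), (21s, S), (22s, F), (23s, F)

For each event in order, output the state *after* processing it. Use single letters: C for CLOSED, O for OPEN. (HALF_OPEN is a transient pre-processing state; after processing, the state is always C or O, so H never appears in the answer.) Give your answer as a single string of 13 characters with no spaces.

Answer: CCCCCCCCCCCCC

Derivation:
State after each event:
  event#1 t=0s outcome=S: state=CLOSED
  event#2 t=2s outcome=F: state=CLOSED
  event#3 t=3s outcome=S: state=CLOSED
  event#4 t=7s outcome=F: state=CLOSED
  event#5 t=11s outcome=S: state=CLOSED
  event#6 t=13s outcome=F: state=CLOSED
  event#7 t=14s outcome=S: state=CLOSED
  event#8 t=16s outcome=S: state=CLOSED
  event#9 t=17s outcome=S: state=CLOSED
  event#10 t=20s outcome=S: state=CLOSED
  event#11 t=21s outcome=S: state=CLOSED
  event#12 t=22s outcome=F: state=CLOSED
  event#13 t=23s outcome=F: state=CLOSED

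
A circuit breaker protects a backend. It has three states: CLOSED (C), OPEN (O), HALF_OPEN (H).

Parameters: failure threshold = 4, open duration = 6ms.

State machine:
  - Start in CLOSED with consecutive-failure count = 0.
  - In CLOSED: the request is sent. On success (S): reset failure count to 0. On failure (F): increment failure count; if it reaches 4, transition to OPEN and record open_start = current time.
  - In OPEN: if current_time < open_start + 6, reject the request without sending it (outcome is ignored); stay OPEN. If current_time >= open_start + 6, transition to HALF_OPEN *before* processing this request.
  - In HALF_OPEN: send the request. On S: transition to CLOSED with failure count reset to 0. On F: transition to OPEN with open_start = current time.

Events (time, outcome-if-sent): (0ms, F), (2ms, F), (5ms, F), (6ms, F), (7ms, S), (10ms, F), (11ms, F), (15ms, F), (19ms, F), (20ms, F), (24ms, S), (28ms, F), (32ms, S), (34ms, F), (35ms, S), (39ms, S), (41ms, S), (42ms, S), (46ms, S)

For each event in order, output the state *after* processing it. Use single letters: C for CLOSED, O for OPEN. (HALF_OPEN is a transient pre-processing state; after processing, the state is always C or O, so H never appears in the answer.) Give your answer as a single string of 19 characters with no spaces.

State after each event:
  event#1 t=0ms outcome=F: state=CLOSED
  event#2 t=2ms outcome=F: state=CLOSED
  event#3 t=5ms outcome=F: state=CLOSED
  event#4 t=6ms outcome=F: state=OPEN
  event#5 t=7ms outcome=S: state=OPEN
  event#6 t=10ms outcome=F: state=OPEN
  event#7 t=11ms outcome=F: state=OPEN
  event#8 t=15ms outcome=F: state=OPEN
  event#9 t=19ms outcome=F: state=OPEN
  event#10 t=20ms outcome=F: state=OPEN
  event#11 t=24ms outcome=S: state=CLOSED
  event#12 t=28ms outcome=F: state=CLOSED
  event#13 t=32ms outcome=S: state=CLOSED
  event#14 t=34ms outcome=F: state=CLOSED
  event#15 t=35ms outcome=S: state=CLOSED
  event#16 t=39ms outcome=S: state=CLOSED
  event#17 t=41ms outcome=S: state=CLOSED
  event#18 t=42ms outcome=S: state=CLOSED
  event#19 t=46ms outcome=S: state=CLOSED

Answer: CCCOOOOOOOCCCCCCCCC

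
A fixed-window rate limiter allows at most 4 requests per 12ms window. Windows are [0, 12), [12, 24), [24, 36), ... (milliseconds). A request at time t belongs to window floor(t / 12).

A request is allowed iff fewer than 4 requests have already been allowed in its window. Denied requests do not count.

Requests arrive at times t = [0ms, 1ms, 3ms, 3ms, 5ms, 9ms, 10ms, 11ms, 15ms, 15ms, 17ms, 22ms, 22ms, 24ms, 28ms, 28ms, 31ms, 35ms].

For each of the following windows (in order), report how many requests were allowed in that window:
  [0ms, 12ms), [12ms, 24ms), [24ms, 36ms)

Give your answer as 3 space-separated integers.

Processing requests:
  req#1 t=0ms (window 0): ALLOW
  req#2 t=1ms (window 0): ALLOW
  req#3 t=3ms (window 0): ALLOW
  req#4 t=3ms (window 0): ALLOW
  req#5 t=5ms (window 0): DENY
  req#6 t=9ms (window 0): DENY
  req#7 t=10ms (window 0): DENY
  req#8 t=11ms (window 0): DENY
  req#9 t=15ms (window 1): ALLOW
  req#10 t=15ms (window 1): ALLOW
  req#11 t=17ms (window 1): ALLOW
  req#12 t=22ms (window 1): ALLOW
  req#13 t=22ms (window 1): DENY
  req#14 t=24ms (window 2): ALLOW
  req#15 t=28ms (window 2): ALLOW
  req#16 t=28ms (window 2): ALLOW
  req#17 t=31ms (window 2): ALLOW
  req#18 t=35ms (window 2): DENY

Allowed counts by window: 4 4 4

Answer: 4 4 4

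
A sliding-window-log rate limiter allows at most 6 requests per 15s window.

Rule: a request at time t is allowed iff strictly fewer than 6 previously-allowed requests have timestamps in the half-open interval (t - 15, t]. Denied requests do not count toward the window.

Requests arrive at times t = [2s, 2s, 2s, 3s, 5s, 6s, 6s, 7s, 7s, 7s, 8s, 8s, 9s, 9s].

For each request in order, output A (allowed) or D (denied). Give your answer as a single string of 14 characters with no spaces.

Answer: AAAAAADDDDDDDD

Derivation:
Tracking allowed requests in the window:
  req#1 t=2s: ALLOW
  req#2 t=2s: ALLOW
  req#3 t=2s: ALLOW
  req#4 t=3s: ALLOW
  req#5 t=5s: ALLOW
  req#6 t=6s: ALLOW
  req#7 t=6s: DENY
  req#8 t=7s: DENY
  req#9 t=7s: DENY
  req#10 t=7s: DENY
  req#11 t=8s: DENY
  req#12 t=8s: DENY
  req#13 t=9s: DENY
  req#14 t=9s: DENY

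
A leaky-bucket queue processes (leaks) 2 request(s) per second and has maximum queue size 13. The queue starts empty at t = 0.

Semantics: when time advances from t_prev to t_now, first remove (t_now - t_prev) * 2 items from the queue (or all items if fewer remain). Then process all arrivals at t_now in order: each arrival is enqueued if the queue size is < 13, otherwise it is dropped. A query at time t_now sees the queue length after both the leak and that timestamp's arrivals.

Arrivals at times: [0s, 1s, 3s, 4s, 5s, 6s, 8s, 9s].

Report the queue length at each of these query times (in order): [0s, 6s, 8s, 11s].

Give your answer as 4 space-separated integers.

Queue lengths at query times:
  query t=0s: backlog = 1
  query t=6s: backlog = 1
  query t=8s: backlog = 1
  query t=11s: backlog = 0

Answer: 1 1 1 0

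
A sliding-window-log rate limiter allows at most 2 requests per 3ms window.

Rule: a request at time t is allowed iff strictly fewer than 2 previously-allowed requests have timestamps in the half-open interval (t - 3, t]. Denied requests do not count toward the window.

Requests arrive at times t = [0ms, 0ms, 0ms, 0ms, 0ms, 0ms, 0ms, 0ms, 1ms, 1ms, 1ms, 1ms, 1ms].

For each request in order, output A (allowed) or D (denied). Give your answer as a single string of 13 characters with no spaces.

Tracking allowed requests in the window:
  req#1 t=0ms: ALLOW
  req#2 t=0ms: ALLOW
  req#3 t=0ms: DENY
  req#4 t=0ms: DENY
  req#5 t=0ms: DENY
  req#6 t=0ms: DENY
  req#7 t=0ms: DENY
  req#8 t=0ms: DENY
  req#9 t=1ms: DENY
  req#10 t=1ms: DENY
  req#11 t=1ms: DENY
  req#12 t=1ms: DENY
  req#13 t=1ms: DENY

Answer: AADDDDDDDDDDD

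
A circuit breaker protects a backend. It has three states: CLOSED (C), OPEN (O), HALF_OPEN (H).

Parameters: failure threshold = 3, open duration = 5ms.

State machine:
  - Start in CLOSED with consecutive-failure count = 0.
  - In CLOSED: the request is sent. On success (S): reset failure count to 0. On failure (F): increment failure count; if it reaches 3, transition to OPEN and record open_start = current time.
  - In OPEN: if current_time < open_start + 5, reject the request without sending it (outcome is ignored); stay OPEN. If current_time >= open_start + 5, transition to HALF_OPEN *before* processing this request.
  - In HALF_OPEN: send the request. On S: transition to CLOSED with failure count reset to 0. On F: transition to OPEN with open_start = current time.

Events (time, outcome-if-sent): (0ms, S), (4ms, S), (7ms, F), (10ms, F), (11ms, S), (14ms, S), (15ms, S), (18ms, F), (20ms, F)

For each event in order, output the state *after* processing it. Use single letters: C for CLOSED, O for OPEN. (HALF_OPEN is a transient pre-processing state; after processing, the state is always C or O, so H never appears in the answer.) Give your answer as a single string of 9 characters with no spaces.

Answer: CCCCCCCCC

Derivation:
State after each event:
  event#1 t=0ms outcome=S: state=CLOSED
  event#2 t=4ms outcome=S: state=CLOSED
  event#3 t=7ms outcome=F: state=CLOSED
  event#4 t=10ms outcome=F: state=CLOSED
  event#5 t=11ms outcome=S: state=CLOSED
  event#6 t=14ms outcome=S: state=CLOSED
  event#7 t=15ms outcome=S: state=CLOSED
  event#8 t=18ms outcome=F: state=CLOSED
  event#9 t=20ms outcome=F: state=CLOSED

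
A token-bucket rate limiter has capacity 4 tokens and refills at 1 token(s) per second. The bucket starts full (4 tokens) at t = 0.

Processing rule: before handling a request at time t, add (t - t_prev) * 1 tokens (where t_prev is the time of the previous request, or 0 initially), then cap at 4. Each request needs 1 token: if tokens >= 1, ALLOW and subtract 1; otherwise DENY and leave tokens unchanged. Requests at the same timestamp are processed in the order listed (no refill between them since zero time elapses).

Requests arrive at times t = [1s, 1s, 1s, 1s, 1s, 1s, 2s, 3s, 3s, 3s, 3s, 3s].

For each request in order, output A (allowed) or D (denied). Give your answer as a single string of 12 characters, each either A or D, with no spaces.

Simulating step by step:
  req#1 t=1s: ALLOW
  req#2 t=1s: ALLOW
  req#3 t=1s: ALLOW
  req#4 t=1s: ALLOW
  req#5 t=1s: DENY
  req#6 t=1s: DENY
  req#7 t=2s: ALLOW
  req#8 t=3s: ALLOW
  req#9 t=3s: DENY
  req#10 t=3s: DENY
  req#11 t=3s: DENY
  req#12 t=3s: DENY

Answer: AAAADDAADDDD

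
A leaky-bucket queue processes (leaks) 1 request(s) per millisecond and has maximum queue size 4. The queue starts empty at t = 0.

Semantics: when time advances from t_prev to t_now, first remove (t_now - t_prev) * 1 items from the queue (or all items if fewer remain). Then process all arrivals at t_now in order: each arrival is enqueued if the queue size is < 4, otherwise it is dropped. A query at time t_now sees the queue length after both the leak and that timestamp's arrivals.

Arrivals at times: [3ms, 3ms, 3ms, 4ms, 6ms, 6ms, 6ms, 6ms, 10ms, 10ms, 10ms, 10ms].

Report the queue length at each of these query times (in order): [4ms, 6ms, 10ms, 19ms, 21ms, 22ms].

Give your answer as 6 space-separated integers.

Answer: 3 4 4 0 0 0

Derivation:
Queue lengths at query times:
  query t=4ms: backlog = 3
  query t=6ms: backlog = 4
  query t=10ms: backlog = 4
  query t=19ms: backlog = 0
  query t=21ms: backlog = 0
  query t=22ms: backlog = 0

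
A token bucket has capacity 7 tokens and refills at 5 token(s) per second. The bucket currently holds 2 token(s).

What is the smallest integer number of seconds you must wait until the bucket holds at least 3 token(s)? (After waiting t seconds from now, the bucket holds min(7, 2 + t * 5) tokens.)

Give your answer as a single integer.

Need 2 + t * 5 >= 3, so t >= 1/5.
Smallest integer t = ceil(1/5) = 1.

Answer: 1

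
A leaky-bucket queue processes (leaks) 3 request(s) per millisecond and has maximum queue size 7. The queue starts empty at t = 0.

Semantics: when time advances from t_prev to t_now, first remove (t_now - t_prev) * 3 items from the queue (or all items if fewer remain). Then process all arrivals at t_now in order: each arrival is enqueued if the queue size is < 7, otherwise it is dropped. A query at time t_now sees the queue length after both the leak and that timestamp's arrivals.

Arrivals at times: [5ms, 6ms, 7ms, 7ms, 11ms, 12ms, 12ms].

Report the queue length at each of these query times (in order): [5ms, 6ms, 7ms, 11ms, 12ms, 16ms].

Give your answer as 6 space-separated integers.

Answer: 1 1 2 1 2 0

Derivation:
Queue lengths at query times:
  query t=5ms: backlog = 1
  query t=6ms: backlog = 1
  query t=7ms: backlog = 2
  query t=11ms: backlog = 1
  query t=12ms: backlog = 2
  query t=16ms: backlog = 0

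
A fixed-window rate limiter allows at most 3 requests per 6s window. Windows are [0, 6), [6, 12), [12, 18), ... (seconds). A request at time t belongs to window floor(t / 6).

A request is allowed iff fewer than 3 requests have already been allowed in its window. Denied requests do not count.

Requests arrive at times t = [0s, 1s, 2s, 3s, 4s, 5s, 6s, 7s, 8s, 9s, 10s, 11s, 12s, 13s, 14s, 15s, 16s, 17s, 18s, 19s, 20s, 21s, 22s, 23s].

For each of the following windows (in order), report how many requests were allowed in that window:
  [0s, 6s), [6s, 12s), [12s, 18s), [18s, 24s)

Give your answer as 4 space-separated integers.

Answer: 3 3 3 3

Derivation:
Processing requests:
  req#1 t=0s (window 0): ALLOW
  req#2 t=1s (window 0): ALLOW
  req#3 t=2s (window 0): ALLOW
  req#4 t=3s (window 0): DENY
  req#5 t=4s (window 0): DENY
  req#6 t=5s (window 0): DENY
  req#7 t=6s (window 1): ALLOW
  req#8 t=7s (window 1): ALLOW
  req#9 t=8s (window 1): ALLOW
  req#10 t=9s (window 1): DENY
  req#11 t=10s (window 1): DENY
  req#12 t=11s (window 1): DENY
  req#13 t=12s (window 2): ALLOW
  req#14 t=13s (window 2): ALLOW
  req#15 t=14s (window 2): ALLOW
  req#16 t=15s (window 2): DENY
  req#17 t=16s (window 2): DENY
  req#18 t=17s (window 2): DENY
  req#19 t=18s (window 3): ALLOW
  req#20 t=19s (window 3): ALLOW
  req#21 t=20s (window 3): ALLOW
  req#22 t=21s (window 3): DENY
  req#23 t=22s (window 3): DENY
  req#24 t=23s (window 3): DENY

Allowed counts by window: 3 3 3 3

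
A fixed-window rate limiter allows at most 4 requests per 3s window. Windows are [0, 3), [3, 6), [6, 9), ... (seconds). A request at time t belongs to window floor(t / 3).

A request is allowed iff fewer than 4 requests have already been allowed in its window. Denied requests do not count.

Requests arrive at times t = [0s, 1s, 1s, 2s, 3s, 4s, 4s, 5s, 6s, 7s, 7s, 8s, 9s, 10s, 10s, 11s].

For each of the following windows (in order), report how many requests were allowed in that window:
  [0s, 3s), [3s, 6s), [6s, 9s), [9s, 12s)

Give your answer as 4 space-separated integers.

Processing requests:
  req#1 t=0s (window 0): ALLOW
  req#2 t=1s (window 0): ALLOW
  req#3 t=1s (window 0): ALLOW
  req#4 t=2s (window 0): ALLOW
  req#5 t=3s (window 1): ALLOW
  req#6 t=4s (window 1): ALLOW
  req#7 t=4s (window 1): ALLOW
  req#8 t=5s (window 1): ALLOW
  req#9 t=6s (window 2): ALLOW
  req#10 t=7s (window 2): ALLOW
  req#11 t=7s (window 2): ALLOW
  req#12 t=8s (window 2): ALLOW
  req#13 t=9s (window 3): ALLOW
  req#14 t=10s (window 3): ALLOW
  req#15 t=10s (window 3): ALLOW
  req#16 t=11s (window 3): ALLOW

Allowed counts by window: 4 4 4 4

Answer: 4 4 4 4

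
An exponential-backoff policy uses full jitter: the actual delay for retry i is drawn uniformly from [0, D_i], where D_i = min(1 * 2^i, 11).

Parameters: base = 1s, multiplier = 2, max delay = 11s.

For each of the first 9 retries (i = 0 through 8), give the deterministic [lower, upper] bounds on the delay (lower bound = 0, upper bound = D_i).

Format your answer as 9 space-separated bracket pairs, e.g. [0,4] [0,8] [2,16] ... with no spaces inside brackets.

Answer: [0,1] [0,2] [0,4] [0,8] [0,11] [0,11] [0,11] [0,11] [0,11]

Derivation:
Computing bounds per retry:
  i=0: D_i=min(1*2^0,11)=1, bounds=[0,1]
  i=1: D_i=min(1*2^1,11)=2, bounds=[0,2]
  i=2: D_i=min(1*2^2,11)=4, bounds=[0,4]
  i=3: D_i=min(1*2^3,11)=8, bounds=[0,8]
  i=4: D_i=min(1*2^4,11)=11, bounds=[0,11]
  i=5: D_i=min(1*2^5,11)=11, bounds=[0,11]
  i=6: D_i=min(1*2^6,11)=11, bounds=[0,11]
  i=7: D_i=min(1*2^7,11)=11, bounds=[0,11]
  i=8: D_i=min(1*2^8,11)=11, bounds=[0,11]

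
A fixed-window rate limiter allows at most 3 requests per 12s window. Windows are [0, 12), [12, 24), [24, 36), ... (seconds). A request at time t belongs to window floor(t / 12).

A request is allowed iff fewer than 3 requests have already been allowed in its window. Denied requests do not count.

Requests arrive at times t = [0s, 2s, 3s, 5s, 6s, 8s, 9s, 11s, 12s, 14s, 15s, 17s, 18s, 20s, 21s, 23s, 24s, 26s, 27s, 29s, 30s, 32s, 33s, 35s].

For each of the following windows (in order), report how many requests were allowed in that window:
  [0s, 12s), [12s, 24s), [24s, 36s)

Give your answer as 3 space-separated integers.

Answer: 3 3 3

Derivation:
Processing requests:
  req#1 t=0s (window 0): ALLOW
  req#2 t=2s (window 0): ALLOW
  req#3 t=3s (window 0): ALLOW
  req#4 t=5s (window 0): DENY
  req#5 t=6s (window 0): DENY
  req#6 t=8s (window 0): DENY
  req#7 t=9s (window 0): DENY
  req#8 t=11s (window 0): DENY
  req#9 t=12s (window 1): ALLOW
  req#10 t=14s (window 1): ALLOW
  req#11 t=15s (window 1): ALLOW
  req#12 t=17s (window 1): DENY
  req#13 t=18s (window 1): DENY
  req#14 t=20s (window 1): DENY
  req#15 t=21s (window 1): DENY
  req#16 t=23s (window 1): DENY
  req#17 t=24s (window 2): ALLOW
  req#18 t=26s (window 2): ALLOW
  req#19 t=27s (window 2): ALLOW
  req#20 t=29s (window 2): DENY
  req#21 t=30s (window 2): DENY
  req#22 t=32s (window 2): DENY
  req#23 t=33s (window 2): DENY
  req#24 t=35s (window 2): DENY

Allowed counts by window: 3 3 3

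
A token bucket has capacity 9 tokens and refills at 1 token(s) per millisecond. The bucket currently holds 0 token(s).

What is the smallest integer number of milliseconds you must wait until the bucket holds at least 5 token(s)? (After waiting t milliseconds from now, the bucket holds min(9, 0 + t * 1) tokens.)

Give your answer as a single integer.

Need 0 + t * 1 >= 5, so t >= 5/1.
Smallest integer t = ceil(5/1) = 5.

Answer: 5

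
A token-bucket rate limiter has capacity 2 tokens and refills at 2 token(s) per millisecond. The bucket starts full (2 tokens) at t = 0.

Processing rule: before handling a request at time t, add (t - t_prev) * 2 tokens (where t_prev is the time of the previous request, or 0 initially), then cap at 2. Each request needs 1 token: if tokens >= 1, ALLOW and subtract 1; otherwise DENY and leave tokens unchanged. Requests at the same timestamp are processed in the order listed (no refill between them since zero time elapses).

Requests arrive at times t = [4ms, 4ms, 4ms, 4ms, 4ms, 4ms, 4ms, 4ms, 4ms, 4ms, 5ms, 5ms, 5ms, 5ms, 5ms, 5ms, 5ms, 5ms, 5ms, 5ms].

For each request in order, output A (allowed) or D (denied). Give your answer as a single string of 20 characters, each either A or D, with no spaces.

Answer: AADDDDDDDDAADDDDDDDD

Derivation:
Simulating step by step:
  req#1 t=4ms: ALLOW
  req#2 t=4ms: ALLOW
  req#3 t=4ms: DENY
  req#4 t=4ms: DENY
  req#5 t=4ms: DENY
  req#6 t=4ms: DENY
  req#7 t=4ms: DENY
  req#8 t=4ms: DENY
  req#9 t=4ms: DENY
  req#10 t=4ms: DENY
  req#11 t=5ms: ALLOW
  req#12 t=5ms: ALLOW
  req#13 t=5ms: DENY
  req#14 t=5ms: DENY
  req#15 t=5ms: DENY
  req#16 t=5ms: DENY
  req#17 t=5ms: DENY
  req#18 t=5ms: DENY
  req#19 t=5ms: DENY
  req#20 t=5ms: DENY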